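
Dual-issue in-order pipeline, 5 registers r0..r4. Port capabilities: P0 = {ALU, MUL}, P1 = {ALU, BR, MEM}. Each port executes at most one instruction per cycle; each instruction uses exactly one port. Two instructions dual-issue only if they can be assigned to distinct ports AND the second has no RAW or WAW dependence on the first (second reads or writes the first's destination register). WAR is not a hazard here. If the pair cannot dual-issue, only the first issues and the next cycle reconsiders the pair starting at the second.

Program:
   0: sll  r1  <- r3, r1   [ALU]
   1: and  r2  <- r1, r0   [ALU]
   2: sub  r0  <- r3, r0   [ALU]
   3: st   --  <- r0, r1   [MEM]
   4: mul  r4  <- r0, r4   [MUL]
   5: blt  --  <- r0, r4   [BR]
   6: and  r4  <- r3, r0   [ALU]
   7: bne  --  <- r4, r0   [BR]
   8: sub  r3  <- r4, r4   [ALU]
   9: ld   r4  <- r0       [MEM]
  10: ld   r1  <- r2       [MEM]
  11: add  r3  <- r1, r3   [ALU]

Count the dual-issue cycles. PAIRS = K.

  cy0 -> i0 (sll) RAW r1
  cy1 -> i1&i2 (and+sub) dual
  cy2 -> i3&i4 (st+mul) dual
  cy3 -> i5&i6 (blt+and) dual
  cy4 -> i7&i8 (bne+sub) dual
  cy5 -> i9 (ld) no-port MEM/MEM
  cy6 -> i10 (ld) RAW r1
  cy7 -> i11 (add) tail

PAIRS = 4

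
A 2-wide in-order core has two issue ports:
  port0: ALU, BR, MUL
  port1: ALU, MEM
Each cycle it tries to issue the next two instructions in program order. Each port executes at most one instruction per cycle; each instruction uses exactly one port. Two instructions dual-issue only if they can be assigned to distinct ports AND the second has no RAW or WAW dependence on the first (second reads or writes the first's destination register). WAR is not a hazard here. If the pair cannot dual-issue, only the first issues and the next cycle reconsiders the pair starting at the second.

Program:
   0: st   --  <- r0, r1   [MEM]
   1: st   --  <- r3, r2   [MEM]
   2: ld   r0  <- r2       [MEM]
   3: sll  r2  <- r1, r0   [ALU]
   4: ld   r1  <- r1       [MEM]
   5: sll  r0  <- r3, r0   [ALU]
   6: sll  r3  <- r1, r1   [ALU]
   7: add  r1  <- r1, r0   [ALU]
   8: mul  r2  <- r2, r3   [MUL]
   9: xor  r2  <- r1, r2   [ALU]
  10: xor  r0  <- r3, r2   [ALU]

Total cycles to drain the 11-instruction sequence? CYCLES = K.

#0 head=0: st.MEM i0 no-port MEM/MEM
#1 head=1: st.MEM i1 no-port MEM/MEM
#2 head=2: ld.MEM i2 RAW r0
#3 head=3: sll.ALU ld.MEM i3+i4 pair
#4 head=5: sll.ALU sll.ALU i5+i6 pair
#5 head=7: add.ALU mul.MUL i7+i8 pair
#6 head=9: xor.ALU i9 RAW r2
#7 head=10: xor.ALU i10 tail

CYCLES = 8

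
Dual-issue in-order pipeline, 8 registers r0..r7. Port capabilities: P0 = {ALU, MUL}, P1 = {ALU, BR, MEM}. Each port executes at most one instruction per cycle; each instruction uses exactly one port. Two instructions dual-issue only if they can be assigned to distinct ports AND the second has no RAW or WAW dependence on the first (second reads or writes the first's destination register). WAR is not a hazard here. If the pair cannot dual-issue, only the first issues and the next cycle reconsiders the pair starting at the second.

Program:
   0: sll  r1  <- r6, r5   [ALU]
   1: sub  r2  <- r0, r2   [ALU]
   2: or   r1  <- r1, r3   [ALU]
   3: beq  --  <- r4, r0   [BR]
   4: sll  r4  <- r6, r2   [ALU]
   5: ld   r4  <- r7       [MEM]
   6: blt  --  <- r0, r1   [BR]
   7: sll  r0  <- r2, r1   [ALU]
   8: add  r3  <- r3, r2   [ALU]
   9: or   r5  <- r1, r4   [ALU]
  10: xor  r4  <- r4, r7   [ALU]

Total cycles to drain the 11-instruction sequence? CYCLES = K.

t=0 i0,i1:sll.ALU/sub.ALU ; dual
t=1 i2,i3:or.ALU/beq.BR ; dual
t=2 i4:sll.ALU ; WAW r4
t=3 i5:ld.MEM ; no-port MEM/BR
t=4 i6,i7:blt.BR/sll.ALU ; dual
t=5 i8,i9:add.ALU/or.ALU ; dual
t=6 i10:xor.ALU ; tail

CYCLES = 7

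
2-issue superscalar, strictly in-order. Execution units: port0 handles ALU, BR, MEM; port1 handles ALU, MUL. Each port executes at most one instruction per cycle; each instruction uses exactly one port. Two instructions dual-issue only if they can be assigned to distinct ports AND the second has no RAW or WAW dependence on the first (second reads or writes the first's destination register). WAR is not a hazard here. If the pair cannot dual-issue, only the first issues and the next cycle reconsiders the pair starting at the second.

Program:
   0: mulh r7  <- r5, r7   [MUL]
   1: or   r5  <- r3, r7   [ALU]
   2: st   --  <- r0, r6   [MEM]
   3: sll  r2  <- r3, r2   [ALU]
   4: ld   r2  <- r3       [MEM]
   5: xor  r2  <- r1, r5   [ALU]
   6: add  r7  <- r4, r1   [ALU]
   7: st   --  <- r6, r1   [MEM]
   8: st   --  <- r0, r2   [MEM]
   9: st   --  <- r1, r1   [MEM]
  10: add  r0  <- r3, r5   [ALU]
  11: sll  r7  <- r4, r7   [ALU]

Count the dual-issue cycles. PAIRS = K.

PAIRS = 3

0. mulh @i0  | RAW r7
1. or st @i1&i2  | pair
2. sll @i3  | WAW r2
3. ld @i4  | WAW r2
4. xor add @i5&i6  | pair
5. st @i7  | no-port MEM/MEM
6. st @i8  | no-port MEM/MEM
7. st add @i9&i10  | pair
8. sll @i11  | tail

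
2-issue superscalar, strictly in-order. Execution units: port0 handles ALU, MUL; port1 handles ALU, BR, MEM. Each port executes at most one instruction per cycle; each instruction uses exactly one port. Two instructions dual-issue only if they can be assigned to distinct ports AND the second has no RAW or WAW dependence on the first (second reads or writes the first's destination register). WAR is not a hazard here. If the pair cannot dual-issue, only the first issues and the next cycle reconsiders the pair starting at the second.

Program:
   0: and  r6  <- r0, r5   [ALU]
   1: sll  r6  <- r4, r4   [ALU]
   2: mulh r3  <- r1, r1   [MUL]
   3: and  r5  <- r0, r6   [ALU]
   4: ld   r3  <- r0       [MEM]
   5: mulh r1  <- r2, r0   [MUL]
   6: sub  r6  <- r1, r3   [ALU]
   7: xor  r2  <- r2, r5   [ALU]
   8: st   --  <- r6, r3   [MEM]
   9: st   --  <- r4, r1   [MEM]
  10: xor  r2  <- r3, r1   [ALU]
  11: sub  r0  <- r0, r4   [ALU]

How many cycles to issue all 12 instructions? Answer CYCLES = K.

CYCLES = 8

  cy0 -> i0 (and.ALU) WAW r6
  cy1 -> i1/i2 (sll.ALU/mulh.MUL) 2-wide
  cy2 -> i3/i4 (and.ALU/ld.MEM) 2-wide
  cy3 -> i5 (mulh.MUL) RAW r1
  cy4 -> i6/i7 (sub.ALU/xor.ALU) 2-wide
  cy5 -> i8 (st.MEM) no-port MEM/MEM
  cy6 -> i9/i10 (st.MEM/xor.ALU) 2-wide
  cy7 -> i11 (sub.ALU) tail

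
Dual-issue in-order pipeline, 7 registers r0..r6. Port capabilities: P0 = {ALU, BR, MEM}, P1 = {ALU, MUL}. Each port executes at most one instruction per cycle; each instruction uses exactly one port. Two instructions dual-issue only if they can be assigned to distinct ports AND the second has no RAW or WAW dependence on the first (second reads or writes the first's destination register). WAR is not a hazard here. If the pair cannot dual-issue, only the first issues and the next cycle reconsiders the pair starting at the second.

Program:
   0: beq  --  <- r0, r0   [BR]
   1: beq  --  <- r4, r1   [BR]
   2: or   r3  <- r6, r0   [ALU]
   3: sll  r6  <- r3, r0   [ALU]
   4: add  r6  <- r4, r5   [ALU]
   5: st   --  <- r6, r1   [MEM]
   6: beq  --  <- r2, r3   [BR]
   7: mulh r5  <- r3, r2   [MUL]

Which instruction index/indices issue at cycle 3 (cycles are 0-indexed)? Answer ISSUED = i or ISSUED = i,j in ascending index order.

ISSUED = 4

#0 head=0: beq i0 no-port BR/BR
#1 head=1: beq;or i1+i2 dual
#2 head=3: sll i3 WAW r6
#3 head=4: add i4 RAW r6
#4 head=5: st i5 no-port MEM/BR
#5 head=6: beq;mulh i6+i7 dual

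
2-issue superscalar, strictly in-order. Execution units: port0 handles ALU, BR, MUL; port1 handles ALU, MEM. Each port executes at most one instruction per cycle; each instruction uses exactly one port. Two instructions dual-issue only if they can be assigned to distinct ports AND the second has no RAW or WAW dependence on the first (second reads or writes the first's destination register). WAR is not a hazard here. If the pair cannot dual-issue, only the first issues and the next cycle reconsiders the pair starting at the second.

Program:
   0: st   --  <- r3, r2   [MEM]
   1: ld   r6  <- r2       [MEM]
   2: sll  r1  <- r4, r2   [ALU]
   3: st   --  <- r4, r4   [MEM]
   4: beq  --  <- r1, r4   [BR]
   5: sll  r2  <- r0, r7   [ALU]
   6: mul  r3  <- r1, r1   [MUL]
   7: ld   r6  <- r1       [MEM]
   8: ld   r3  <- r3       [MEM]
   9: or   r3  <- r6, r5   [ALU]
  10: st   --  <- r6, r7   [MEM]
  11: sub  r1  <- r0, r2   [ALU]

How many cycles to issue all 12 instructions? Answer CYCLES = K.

c0: i0 st  no-port MEM/MEM
c1: i1,i2 ld;sll  2-wide
c2: i3,i4 st;beq  2-wide
c3: i5,i6 sll;mul  2-wide
c4: i7 ld  no-port MEM/MEM
c5: i8 ld  WAW r3
c6: i9,i10 or;st  2-wide
c7: i11 sub  tail

CYCLES = 8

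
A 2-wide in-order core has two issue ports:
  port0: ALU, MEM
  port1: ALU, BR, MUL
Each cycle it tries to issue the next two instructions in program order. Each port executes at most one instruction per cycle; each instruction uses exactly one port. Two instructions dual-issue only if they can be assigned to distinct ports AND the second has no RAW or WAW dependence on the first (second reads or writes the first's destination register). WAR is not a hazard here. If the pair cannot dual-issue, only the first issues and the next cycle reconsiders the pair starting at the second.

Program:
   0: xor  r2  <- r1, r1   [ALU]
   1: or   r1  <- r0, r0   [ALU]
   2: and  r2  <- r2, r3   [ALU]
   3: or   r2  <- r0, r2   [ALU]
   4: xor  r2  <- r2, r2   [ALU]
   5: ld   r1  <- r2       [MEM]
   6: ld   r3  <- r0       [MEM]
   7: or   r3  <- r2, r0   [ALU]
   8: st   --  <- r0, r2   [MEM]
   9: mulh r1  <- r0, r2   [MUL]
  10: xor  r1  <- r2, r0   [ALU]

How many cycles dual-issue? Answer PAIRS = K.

PAIRS = 2

t=0 i0/i1:xor.ALU+or.ALU ; pair
t=1 i2:and.ALU ; RAW+WAW r2
t=2 i3:or.ALU ; RAW+WAW r2
t=3 i4:xor.ALU ; RAW r2
t=4 i5:ld.MEM ; no-port MEM/MEM
t=5 i6:ld.MEM ; WAW r3
t=6 i7/i8:or.ALU+st.MEM ; pair
t=7 i9:mulh.MUL ; WAW r1
t=8 i10:xor.ALU ; tail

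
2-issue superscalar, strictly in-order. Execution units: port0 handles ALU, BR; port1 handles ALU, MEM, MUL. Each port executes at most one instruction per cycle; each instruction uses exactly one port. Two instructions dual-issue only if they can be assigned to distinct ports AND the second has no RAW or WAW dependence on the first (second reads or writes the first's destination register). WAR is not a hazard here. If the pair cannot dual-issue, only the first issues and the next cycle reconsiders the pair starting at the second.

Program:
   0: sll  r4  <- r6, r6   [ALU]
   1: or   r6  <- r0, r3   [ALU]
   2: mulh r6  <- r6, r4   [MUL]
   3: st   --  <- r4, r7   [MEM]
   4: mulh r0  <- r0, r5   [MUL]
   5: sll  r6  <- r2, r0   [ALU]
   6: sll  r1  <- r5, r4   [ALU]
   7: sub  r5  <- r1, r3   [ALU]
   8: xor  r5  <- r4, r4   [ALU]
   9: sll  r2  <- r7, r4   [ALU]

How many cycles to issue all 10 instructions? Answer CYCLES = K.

  cy0 -> i0/i1 (sll or) 2-wide
  cy1 -> i2 (mulh) no-port MUL/MEM
  cy2 -> i3 (st) no-port MEM/MUL
  cy3 -> i4 (mulh) RAW r0
  cy4 -> i5/i6 (sll sll) 2-wide
  cy5 -> i7 (sub) WAW r5
  cy6 -> i8/i9 (xor sll) 2-wide

CYCLES = 7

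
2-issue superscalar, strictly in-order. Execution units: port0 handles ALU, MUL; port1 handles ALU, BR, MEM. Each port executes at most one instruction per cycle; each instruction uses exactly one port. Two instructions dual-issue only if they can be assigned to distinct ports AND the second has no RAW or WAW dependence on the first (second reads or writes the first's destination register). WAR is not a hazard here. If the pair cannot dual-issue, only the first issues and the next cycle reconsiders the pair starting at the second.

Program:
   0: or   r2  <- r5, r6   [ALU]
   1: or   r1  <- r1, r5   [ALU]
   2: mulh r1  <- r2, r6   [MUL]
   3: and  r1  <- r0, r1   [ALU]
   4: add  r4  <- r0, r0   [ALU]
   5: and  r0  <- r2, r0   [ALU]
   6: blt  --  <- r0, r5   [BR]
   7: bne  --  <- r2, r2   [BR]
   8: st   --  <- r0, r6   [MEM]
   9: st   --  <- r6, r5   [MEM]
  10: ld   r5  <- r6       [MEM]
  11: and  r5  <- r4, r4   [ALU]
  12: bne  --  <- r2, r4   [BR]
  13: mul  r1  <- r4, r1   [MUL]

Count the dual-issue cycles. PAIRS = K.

  cy0 -> i0&i1 (or.ALU or.ALU) dual
  cy1 -> i2 (mulh.MUL) RAW+WAW r1
  cy2 -> i3&i4 (and.ALU add.ALU) dual
  cy3 -> i5 (and.ALU) RAW r0
  cy4 -> i6 (blt.BR) no-port BR/BR
  cy5 -> i7 (bne.BR) no-port BR/MEM
  cy6 -> i8 (st.MEM) no-port MEM/MEM
  cy7 -> i9 (st.MEM) no-port MEM/MEM
  cy8 -> i10 (ld.MEM) WAW r5
  cy9 -> i11&i12 (and.ALU bne.BR) dual
  cy10 -> i13 (mul.MUL) tail

PAIRS = 3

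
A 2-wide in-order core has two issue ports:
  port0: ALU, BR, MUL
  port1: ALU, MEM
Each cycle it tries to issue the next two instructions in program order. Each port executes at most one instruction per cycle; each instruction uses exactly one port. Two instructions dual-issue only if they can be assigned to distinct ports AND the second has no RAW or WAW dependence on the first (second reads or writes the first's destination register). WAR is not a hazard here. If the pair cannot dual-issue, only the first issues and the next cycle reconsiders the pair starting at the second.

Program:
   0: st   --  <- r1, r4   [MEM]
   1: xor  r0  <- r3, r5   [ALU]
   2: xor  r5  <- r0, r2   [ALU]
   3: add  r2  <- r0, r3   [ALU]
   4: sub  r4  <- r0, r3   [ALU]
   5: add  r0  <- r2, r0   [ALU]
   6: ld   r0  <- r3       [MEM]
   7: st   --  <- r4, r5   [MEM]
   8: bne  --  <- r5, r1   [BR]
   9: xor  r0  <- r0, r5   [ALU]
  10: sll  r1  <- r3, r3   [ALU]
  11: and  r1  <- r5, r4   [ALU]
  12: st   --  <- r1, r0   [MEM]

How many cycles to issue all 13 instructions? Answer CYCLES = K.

0. st.MEM xor.ALU @i0,i1  | pair
1. xor.ALU add.ALU @i2,i3  | pair
2. sub.ALU add.ALU @i4,i5  | pair
3. ld.MEM @i6  | no-port MEM/MEM
4. st.MEM bne.BR @i7,i8  | pair
5. xor.ALU sll.ALU @i9,i10  | pair
6. and.ALU @i11  | RAW r1
7. st.MEM @i12  | tail

CYCLES = 8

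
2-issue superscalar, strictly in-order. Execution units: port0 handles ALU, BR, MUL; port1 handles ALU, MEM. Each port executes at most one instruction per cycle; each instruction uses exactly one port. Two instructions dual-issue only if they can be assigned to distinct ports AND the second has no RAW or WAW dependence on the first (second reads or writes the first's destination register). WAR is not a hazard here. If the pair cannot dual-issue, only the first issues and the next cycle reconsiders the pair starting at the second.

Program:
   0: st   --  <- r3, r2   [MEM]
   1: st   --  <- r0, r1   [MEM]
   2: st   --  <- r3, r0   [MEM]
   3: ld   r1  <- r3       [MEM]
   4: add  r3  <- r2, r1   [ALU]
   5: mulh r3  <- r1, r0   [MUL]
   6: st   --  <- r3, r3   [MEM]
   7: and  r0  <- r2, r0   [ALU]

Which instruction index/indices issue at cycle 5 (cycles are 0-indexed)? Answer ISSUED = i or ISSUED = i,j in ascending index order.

ISSUED = 5

t=0 i0:st ; no-port MEM/MEM
t=1 i1:st ; no-port MEM/MEM
t=2 i2:st ; no-port MEM/MEM
t=3 i3:ld ; RAW r1
t=4 i4:add ; WAW r3
t=5 i5:mulh ; RAW r3
t=6 i6+i7:st;and ; pair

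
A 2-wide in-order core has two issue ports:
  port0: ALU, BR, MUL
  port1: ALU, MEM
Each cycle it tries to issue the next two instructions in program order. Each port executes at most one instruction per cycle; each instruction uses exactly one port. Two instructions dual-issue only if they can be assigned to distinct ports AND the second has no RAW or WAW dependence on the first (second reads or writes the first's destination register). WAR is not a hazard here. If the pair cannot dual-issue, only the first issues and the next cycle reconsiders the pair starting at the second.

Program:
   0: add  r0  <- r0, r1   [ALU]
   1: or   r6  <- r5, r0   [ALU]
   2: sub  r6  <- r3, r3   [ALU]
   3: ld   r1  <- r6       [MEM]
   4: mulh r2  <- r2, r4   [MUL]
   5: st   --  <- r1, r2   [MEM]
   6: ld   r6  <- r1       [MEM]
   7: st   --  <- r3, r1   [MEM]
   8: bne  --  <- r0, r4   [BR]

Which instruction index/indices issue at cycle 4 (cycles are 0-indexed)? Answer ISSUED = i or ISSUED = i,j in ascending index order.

ISSUED = 5

  cy0 -> i0 (add) RAW r0
  cy1 -> i1 (or) WAW r6
  cy2 -> i2 (sub) RAW r6
  cy3 -> i3/i4 (ld;mulh) 2-wide
  cy4 -> i5 (st) no-port MEM/MEM
  cy5 -> i6 (ld) no-port MEM/MEM
  cy6 -> i7/i8 (st;bne) 2-wide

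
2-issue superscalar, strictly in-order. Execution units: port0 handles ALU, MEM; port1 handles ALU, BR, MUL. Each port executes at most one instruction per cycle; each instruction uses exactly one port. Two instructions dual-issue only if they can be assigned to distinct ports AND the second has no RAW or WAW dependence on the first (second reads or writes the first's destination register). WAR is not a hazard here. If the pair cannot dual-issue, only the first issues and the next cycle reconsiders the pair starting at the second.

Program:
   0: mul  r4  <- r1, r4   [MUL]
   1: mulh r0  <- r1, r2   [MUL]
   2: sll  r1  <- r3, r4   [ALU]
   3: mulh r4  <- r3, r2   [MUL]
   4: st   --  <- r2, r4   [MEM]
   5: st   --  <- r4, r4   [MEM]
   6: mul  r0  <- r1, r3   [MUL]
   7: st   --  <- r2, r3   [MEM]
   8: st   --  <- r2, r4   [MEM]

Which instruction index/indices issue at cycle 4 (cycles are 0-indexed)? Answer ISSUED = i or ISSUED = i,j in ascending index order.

ISSUED = 5,6

t=0 i0:mul ; no-port MUL/MUL
t=1 i1&i2:mulh+sll ; dual
t=2 i3:mulh ; RAW r4
t=3 i4:st ; no-port MEM/MEM
t=4 i5&i6:st+mul ; dual
t=5 i7:st ; no-port MEM/MEM
t=6 i8:st ; tail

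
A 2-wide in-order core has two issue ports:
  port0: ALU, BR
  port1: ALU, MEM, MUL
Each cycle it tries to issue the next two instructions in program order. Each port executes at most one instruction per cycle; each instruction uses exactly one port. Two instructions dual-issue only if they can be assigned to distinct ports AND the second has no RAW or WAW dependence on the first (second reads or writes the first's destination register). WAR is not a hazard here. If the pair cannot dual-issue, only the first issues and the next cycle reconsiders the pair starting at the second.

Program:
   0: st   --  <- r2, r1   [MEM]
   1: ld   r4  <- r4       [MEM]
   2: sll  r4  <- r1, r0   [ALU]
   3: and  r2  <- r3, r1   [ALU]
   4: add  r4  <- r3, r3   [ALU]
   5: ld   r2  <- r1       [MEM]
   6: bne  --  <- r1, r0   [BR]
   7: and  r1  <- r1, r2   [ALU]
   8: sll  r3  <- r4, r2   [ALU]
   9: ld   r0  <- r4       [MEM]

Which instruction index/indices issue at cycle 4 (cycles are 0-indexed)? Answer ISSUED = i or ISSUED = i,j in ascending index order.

c0: i0 st.MEM  no-port MEM/MEM
c1: i1 ld.MEM  WAW r4
c2: i2+i3 sll.ALU/and.ALU  pair
c3: i4+i5 add.ALU/ld.MEM  pair
c4: i6+i7 bne.BR/and.ALU  pair
c5: i8+i9 sll.ALU/ld.MEM  pair

ISSUED = 6,7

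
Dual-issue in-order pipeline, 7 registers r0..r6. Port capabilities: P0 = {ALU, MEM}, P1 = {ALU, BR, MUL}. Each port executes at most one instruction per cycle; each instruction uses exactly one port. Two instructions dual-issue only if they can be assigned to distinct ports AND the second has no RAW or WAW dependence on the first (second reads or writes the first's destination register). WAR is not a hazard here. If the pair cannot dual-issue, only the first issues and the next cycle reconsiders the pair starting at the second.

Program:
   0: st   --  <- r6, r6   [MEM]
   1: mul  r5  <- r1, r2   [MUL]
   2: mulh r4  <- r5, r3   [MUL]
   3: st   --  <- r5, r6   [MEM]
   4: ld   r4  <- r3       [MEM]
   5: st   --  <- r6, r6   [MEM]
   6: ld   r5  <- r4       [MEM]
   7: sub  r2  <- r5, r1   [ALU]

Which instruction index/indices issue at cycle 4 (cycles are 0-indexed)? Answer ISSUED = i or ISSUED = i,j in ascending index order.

c0: i0,i1 st+mul  dual
c1: i2,i3 mulh+st  dual
c2: i4 ld  no-port MEM/MEM
c3: i5 st  no-port MEM/MEM
c4: i6 ld  RAW r5
c5: i7 sub  tail

ISSUED = 6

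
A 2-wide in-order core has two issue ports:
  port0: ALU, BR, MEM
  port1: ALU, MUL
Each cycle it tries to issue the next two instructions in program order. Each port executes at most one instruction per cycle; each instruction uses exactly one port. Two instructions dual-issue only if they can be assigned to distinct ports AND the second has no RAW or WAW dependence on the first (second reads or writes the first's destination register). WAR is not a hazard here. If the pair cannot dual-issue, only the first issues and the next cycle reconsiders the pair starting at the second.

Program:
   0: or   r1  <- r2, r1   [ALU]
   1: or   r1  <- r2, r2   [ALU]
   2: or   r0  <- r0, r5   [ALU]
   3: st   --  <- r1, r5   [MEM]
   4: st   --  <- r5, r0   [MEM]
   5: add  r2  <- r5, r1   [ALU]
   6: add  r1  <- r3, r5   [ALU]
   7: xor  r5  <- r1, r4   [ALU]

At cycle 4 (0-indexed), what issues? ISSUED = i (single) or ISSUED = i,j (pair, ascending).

  cy0 -> i0 (or) WAW r1
  cy1 -> i1,i2 (or or) dual
  cy2 -> i3 (st) no-port MEM/MEM
  cy3 -> i4,i5 (st add) dual
  cy4 -> i6 (add) RAW r1
  cy5 -> i7 (xor) tail

ISSUED = 6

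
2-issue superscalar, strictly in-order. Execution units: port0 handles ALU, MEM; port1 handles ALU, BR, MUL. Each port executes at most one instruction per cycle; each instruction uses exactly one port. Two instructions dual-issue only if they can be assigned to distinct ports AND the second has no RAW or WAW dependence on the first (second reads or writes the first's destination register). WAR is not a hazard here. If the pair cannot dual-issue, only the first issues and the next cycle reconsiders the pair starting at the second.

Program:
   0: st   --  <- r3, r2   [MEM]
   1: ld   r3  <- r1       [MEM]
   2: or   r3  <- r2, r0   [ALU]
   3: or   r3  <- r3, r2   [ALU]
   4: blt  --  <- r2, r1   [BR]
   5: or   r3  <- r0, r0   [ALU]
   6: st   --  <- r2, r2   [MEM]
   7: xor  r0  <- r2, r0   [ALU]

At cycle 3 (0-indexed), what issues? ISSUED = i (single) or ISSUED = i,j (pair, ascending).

0. st.MEM @i0  | no-port MEM/MEM
1. ld.MEM @i1  | WAW r3
2. or.ALU @i2  | RAW+WAW r3
3. or.ALU blt.BR @i3&i4  | dual
4. or.ALU st.MEM @i5&i6  | dual
5. xor.ALU @i7  | tail

ISSUED = 3,4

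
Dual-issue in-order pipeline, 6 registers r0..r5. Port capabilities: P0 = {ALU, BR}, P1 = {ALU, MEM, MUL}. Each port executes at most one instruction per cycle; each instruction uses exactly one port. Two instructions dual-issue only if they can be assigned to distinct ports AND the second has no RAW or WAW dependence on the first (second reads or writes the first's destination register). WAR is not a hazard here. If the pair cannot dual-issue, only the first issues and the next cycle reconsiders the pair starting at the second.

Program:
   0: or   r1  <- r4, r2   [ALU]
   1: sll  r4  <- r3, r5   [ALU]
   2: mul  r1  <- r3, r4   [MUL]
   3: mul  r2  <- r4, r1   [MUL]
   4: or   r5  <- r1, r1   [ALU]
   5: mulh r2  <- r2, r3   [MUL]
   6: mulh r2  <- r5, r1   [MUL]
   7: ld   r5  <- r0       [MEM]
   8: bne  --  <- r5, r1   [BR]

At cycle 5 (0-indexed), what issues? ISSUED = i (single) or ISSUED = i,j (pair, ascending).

ISSUED = 7

  cy0 -> i0+i1 (or/sll) dual
  cy1 -> i2 (mul) no-port MUL/MUL
  cy2 -> i3+i4 (mul/or) dual
  cy3 -> i5 (mulh) no-port MUL/MUL
  cy4 -> i6 (mulh) no-port MUL/MEM
  cy5 -> i7 (ld) RAW r5
  cy6 -> i8 (bne) tail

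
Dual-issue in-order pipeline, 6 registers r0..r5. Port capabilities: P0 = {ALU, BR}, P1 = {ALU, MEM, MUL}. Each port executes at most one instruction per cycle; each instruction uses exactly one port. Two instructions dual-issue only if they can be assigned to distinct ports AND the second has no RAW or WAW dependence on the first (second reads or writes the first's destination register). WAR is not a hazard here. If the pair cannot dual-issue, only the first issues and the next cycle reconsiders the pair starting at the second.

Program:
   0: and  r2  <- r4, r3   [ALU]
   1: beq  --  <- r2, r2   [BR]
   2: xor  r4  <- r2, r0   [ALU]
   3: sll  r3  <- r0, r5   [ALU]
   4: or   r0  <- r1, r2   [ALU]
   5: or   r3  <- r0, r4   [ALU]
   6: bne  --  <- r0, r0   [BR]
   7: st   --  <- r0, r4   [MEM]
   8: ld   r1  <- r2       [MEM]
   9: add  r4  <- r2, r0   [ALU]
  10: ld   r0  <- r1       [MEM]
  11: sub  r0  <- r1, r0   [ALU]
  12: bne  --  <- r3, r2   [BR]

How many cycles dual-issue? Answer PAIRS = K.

PAIRS = 5

#0 head=0: and.ALU i0 RAW r2
#1 head=1: beq.BR/xor.ALU i1&i2 pair
#2 head=3: sll.ALU/or.ALU i3&i4 pair
#3 head=5: or.ALU/bne.BR i5&i6 pair
#4 head=7: st.MEM i7 no-port MEM/MEM
#5 head=8: ld.MEM/add.ALU i8&i9 pair
#6 head=10: ld.MEM i10 RAW+WAW r0
#7 head=11: sub.ALU/bne.BR i11&i12 pair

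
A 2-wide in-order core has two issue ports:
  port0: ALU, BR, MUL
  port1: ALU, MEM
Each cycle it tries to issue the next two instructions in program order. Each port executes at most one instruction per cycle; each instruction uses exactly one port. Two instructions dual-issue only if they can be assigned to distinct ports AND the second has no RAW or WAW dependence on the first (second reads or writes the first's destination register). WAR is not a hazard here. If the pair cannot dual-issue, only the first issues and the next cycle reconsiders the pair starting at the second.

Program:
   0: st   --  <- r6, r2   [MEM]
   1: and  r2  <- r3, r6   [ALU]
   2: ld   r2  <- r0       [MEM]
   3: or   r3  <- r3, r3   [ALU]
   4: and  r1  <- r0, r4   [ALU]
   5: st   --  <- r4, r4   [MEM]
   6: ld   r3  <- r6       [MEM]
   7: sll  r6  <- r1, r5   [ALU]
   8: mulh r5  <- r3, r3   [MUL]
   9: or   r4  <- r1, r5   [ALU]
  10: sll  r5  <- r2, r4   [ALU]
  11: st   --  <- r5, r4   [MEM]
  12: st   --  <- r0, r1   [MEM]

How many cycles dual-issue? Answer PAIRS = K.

c0: i0/i1 st and  pair
c1: i2/i3 ld or  pair
c2: i4/i5 and st  pair
c3: i6/i7 ld sll  pair
c4: i8 mulh  RAW r5
c5: i9 or  RAW r4
c6: i10 sll  RAW r5
c7: i11 st  no-port MEM/MEM
c8: i12 st  tail

PAIRS = 4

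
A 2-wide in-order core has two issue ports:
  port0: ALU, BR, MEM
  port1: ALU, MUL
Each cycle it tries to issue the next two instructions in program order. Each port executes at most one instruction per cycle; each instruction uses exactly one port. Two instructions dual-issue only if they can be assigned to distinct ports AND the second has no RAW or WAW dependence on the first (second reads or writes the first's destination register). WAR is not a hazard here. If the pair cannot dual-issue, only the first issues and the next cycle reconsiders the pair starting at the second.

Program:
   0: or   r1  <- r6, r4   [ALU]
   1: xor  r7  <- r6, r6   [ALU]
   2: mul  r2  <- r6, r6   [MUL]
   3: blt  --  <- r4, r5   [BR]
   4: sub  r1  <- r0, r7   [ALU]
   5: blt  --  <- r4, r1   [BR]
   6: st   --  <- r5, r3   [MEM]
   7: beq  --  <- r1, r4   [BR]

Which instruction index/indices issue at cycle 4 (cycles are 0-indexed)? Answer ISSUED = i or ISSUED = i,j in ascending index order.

ISSUED = 6

c0: i0/i1 or xor  pair
c1: i2/i3 mul blt  pair
c2: i4 sub  RAW r1
c3: i5 blt  no-port BR/MEM
c4: i6 st  no-port MEM/BR
c5: i7 beq  tail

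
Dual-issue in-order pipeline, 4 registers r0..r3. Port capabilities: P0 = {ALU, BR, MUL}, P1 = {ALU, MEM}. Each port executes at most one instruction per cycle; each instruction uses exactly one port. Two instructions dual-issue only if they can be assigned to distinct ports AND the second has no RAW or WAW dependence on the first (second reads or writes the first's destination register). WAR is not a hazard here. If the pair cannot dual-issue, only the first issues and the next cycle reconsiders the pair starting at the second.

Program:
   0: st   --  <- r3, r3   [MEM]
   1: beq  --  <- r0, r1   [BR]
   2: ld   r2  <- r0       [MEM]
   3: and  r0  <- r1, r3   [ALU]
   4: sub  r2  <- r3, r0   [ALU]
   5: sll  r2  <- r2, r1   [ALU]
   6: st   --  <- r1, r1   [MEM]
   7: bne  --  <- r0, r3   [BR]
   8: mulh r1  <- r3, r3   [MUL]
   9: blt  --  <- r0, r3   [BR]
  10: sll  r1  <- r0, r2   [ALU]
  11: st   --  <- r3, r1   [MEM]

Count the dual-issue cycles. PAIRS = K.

PAIRS = 4

[0] i0,i1  st beq  -- pair
[1] i2,i3  ld and  -- pair
[2] i4  sub  -- RAW+WAW r2
[3] i5,i6  sll st  -- pair
[4] i7  bne  -- no-port BR/MUL
[5] i8  mulh  -- no-port MUL/BR
[6] i9,i10  blt sll  -- pair
[7] i11  st  -- tail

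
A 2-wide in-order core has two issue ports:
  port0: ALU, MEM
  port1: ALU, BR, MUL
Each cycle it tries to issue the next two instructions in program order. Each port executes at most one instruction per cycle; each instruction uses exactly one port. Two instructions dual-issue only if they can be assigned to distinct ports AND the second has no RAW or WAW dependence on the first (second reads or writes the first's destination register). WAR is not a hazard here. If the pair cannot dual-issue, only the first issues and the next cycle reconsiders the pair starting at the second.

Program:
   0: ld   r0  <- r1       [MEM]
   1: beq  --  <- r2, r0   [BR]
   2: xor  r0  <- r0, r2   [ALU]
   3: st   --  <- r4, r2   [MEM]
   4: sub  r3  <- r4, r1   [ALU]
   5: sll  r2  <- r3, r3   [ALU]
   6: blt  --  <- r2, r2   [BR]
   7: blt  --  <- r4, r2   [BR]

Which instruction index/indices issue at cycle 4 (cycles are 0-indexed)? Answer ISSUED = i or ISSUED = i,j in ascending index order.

#0 head=0: ld.MEM i0 RAW r0
#1 head=1: beq.BR xor.ALU i1,i2 pair
#2 head=3: st.MEM sub.ALU i3,i4 pair
#3 head=5: sll.ALU i5 RAW r2
#4 head=6: blt.BR i6 no-port BR/BR
#5 head=7: blt.BR i7 tail

ISSUED = 6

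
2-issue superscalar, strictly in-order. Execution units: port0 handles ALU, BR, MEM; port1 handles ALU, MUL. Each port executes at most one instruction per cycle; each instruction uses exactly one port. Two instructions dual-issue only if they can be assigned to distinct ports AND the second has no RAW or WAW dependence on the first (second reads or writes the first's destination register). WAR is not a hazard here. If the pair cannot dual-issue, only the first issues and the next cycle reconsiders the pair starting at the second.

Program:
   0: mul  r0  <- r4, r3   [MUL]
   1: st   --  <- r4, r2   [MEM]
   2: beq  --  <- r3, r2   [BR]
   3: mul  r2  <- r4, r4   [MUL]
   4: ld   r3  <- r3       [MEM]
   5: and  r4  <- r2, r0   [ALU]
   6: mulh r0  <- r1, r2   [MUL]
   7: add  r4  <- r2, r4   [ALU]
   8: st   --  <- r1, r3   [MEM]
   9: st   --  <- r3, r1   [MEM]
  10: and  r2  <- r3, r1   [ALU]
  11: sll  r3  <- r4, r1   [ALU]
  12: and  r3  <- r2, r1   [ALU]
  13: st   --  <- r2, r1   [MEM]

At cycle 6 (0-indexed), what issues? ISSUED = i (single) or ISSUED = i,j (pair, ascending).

ISSUED = 11

t=0 i0/i1:mul.MUL st.MEM ; dual
t=1 i2/i3:beq.BR mul.MUL ; dual
t=2 i4/i5:ld.MEM and.ALU ; dual
t=3 i6/i7:mulh.MUL add.ALU ; dual
t=4 i8:st.MEM ; no-port MEM/MEM
t=5 i9/i10:st.MEM and.ALU ; dual
t=6 i11:sll.ALU ; WAW r3
t=7 i12/i13:and.ALU st.MEM ; dual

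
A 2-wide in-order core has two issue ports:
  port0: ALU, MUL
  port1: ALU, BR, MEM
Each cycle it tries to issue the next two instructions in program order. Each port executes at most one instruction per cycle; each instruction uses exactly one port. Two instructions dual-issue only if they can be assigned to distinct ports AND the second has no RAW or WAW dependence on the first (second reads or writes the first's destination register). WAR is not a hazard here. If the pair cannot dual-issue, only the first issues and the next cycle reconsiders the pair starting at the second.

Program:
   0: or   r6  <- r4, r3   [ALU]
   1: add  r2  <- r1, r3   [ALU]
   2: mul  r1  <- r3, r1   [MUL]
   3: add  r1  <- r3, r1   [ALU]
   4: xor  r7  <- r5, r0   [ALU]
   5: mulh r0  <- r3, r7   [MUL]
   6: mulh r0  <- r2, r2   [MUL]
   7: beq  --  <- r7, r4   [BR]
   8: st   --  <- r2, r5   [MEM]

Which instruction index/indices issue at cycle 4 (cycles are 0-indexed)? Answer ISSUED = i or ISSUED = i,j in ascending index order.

c0: i0&i1 or.ALU+add.ALU  2-wide
c1: i2 mul.MUL  RAW+WAW r1
c2: i3&i4 add.ALU+xor.ALU  2-wide
c3: i5 mulh.MUL  no-port MUL/MUL
c4: i6&i7 mulh.MUL+beq.BR  2-wide
c5: i8 st.MEM  tail

ISSUED = 6,7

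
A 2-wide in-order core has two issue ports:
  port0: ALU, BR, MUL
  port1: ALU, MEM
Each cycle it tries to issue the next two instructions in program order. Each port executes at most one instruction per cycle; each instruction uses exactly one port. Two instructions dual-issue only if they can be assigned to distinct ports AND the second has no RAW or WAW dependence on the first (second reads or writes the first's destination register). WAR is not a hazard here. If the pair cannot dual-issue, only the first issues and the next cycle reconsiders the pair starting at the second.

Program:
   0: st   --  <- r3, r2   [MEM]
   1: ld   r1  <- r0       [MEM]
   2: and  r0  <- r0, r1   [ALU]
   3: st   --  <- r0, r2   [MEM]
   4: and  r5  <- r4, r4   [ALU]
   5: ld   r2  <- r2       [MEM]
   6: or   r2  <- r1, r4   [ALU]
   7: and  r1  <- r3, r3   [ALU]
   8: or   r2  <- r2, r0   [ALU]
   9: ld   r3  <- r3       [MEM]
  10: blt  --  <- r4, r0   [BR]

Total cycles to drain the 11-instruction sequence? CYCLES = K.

CYCLES = 8

0. st @i0  | no-port MEM/MEM
1. ld @i1  | RAW r1
2. and @i2  | RAW r0
3. st;and @i3&i4  | pair
4. ld @i5  | WAW r2
5. or;and @i6&i7  | pair
6. or;ld @i8&i9  | pair
7. blt @i10  | tail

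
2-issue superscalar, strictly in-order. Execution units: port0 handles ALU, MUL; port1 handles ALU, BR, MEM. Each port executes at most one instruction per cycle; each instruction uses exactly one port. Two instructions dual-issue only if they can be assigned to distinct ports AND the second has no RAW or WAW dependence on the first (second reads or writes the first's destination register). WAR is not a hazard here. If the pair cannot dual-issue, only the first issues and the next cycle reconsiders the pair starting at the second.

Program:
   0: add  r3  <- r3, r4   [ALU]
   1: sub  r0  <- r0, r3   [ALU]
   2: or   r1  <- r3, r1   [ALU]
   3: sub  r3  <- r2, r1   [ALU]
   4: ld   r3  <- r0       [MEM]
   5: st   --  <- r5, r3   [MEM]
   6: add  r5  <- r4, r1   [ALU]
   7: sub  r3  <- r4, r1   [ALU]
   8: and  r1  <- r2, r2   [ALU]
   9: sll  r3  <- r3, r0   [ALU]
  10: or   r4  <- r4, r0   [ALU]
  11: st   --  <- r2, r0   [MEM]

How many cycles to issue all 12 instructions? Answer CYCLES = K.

0. add @i0  | RAW r3
1. sub/or @i1/i2  | pair
2. sub @i3  | WAW r3
3. ld @i4  | no-port MEM/MEM
4. st/add @i5/i6  | pair
5. sub/and @i7/i8  | pair
6. sll/or @i9/i10  | pair
7. st @i11  | tail

CYCLES = 8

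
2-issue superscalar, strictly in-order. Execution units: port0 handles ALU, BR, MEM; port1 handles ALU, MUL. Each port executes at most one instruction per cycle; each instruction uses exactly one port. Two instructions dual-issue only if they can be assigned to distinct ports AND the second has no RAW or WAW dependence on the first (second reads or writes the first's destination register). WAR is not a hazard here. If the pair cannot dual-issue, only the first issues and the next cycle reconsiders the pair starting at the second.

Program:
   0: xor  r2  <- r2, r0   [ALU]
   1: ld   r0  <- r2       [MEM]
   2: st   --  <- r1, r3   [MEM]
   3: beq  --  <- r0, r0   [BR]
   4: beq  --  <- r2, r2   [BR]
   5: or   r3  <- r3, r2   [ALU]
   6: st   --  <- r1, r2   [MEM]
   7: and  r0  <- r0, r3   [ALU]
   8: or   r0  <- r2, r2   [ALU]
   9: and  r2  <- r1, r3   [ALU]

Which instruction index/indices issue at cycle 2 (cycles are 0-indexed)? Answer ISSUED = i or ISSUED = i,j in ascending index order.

0. xor @i0  | RAW r2
1. ld @i1  | no-port MEM/MEM
2. st @i2  | no-port MEM/BR
3. beq @i3  | no-port BR/BR
4. beq+or @i4&i5  | dual
5. st+and @i6&i7  | dual
6. or+and @i8&i9  | dual

ISSUED = 2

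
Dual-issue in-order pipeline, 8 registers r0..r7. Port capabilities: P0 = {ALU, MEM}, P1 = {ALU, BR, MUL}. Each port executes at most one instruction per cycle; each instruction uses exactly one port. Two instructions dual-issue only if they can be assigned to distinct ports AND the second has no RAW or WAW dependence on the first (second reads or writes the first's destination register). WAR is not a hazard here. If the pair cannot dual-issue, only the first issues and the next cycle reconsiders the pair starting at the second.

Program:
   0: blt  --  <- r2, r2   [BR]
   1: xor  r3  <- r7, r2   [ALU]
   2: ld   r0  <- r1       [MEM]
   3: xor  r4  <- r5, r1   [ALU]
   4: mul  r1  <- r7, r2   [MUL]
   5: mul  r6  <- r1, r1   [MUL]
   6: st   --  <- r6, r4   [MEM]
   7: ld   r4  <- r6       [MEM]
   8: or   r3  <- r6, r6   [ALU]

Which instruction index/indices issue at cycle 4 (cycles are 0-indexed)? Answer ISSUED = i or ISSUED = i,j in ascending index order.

ISSUED = 6

c0: i0+i1 blt.BR xor.ALU  dual
c1: i2+i3 ld.MEM xor.ALU  dual
c2: i4 mul.MUL  no-port MUL/MUL
c3: i5 mul.MUL  RAW r6
c4: i6 st.MEM  no-port MEM/MEM
c5: i7+i8 ld.MEM or.ALU  dual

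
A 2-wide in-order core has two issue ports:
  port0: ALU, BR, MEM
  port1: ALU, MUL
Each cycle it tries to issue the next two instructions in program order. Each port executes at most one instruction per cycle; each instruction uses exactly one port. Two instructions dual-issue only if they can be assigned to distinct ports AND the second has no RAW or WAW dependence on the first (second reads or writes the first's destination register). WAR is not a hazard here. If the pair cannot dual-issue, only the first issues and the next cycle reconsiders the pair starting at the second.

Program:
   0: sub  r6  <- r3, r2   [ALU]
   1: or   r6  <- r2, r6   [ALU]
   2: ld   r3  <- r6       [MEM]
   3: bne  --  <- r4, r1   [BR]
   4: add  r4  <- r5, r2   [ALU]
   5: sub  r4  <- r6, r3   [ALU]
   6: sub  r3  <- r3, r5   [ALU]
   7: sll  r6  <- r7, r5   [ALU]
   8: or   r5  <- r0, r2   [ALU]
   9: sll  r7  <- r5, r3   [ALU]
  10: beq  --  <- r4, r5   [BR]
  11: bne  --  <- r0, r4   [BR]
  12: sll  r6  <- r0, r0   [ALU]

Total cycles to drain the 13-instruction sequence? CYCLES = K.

CYCLES = 8

0. sub.ALU @i0  | RAW+WAW r6
1. or.ALU @i1  | RAW r6
2. ld.MEM @i2  | no-port MEM/BR
3. bne.BR add.ALU @i3,i4  | pair
4. sub.ALU sub.ALU @i5,i6  | pair
5. sll.ALU or.ALU @i7,i8  | pair
6. sll.ALU beq.BR @i9,i10  | pair
7. bne.BR sll.ALU @i11,i12  | pair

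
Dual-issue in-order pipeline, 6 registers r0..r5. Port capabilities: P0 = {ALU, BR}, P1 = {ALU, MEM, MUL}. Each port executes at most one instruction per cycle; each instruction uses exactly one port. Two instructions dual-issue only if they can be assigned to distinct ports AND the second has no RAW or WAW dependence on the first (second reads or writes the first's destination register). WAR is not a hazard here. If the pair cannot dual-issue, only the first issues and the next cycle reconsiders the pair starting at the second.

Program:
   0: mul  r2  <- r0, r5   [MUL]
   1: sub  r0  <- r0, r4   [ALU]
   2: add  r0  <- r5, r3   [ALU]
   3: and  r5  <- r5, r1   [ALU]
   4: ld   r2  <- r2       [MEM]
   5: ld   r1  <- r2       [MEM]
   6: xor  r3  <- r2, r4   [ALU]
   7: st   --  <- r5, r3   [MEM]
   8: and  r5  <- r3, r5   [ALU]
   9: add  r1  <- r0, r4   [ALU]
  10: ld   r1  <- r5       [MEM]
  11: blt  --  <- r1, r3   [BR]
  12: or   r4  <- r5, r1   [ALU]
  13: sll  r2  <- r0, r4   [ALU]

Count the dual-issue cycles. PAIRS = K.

PAIRS = 5

c0: i0,i1 mul.MUL+sub.ALU  pair
c1: i2,i3 add.ALU+and.ALU  pair
c2: i4 ld.MEM  no-port MEM/MEM
c3: i5,i6 ld.MEM+xor.ALU  pair
c4: i7,i8 st.MEM+and.ALU  pair
c5: i9 add.ALU  WAW r1
c6: i10 ld.MEM  RAW r1
c7: i11,i12 blt.BR+or.ALU  pair
c8: i13 sll.ALU  tail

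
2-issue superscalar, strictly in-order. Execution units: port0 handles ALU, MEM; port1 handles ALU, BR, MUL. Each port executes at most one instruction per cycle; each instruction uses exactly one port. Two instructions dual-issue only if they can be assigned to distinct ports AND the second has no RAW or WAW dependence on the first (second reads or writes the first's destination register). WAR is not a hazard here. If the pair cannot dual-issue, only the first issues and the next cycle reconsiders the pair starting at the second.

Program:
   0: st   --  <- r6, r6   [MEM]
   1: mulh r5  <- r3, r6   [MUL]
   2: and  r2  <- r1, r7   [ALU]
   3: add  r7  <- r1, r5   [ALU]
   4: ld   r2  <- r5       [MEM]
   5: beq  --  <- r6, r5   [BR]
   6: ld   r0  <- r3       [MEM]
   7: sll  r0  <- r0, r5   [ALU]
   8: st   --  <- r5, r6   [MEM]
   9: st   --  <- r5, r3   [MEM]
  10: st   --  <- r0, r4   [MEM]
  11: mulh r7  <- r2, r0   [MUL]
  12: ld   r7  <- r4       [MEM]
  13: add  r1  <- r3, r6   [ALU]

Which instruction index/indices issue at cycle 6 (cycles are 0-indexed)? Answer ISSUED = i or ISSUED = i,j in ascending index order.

0. st mulh @i0&i1  | pair
1. and add @i2&i3  | pair
2. ld beq @i4&i5  | pair
3. ld @i6  | RAW+WAW r0
4. sll st @i7&i8  | pair
5. st @i9  | no-port MEM/MEM
6. st mulh @i10&i11  | pair
7. ld add @i12&i13  | pair

ISSUED = 10,11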